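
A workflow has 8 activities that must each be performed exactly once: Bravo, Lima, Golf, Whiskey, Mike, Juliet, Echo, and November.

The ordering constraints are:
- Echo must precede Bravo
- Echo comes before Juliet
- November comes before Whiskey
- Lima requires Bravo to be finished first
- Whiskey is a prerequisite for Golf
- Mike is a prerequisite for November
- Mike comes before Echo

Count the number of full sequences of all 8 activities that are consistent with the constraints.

105

Mike is the only activity with nothing required before it, so every ordering starts there.
Counting all ways to extend the partial order to a total order gives 105.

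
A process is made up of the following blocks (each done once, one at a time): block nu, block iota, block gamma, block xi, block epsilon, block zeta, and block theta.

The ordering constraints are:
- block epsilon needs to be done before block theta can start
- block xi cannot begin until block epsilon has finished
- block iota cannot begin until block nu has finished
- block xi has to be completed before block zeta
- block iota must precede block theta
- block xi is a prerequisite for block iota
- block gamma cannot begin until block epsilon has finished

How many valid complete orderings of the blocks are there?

57

2 blocks have no prerequisites (block nu, block epsilon), so any of them could come first.
Enumerating by repeatedly choosing an available block (one whose prerequisites are all placed) gives 57 distinct complete orderings.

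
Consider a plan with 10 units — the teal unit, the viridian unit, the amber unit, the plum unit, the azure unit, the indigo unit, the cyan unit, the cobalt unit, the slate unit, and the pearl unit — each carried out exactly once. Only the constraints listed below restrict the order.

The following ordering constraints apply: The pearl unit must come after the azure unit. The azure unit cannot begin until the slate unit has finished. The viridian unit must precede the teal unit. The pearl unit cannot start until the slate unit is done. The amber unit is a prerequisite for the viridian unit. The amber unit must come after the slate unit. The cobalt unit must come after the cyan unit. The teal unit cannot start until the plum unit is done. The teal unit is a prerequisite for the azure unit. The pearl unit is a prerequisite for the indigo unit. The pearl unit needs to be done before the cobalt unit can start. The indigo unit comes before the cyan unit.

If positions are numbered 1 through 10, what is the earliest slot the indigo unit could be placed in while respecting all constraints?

Working backwards through the constraints from the indigo unit, its full set of required predecessors is the teal unit, the viridian unit, the amber unit, the plum unit, the azure unit, the slate unit, the pearl unit — 7 of them.
So at minimum 7 units come before the indigo unit, putting the indigo unit no earlier than position 8. That position is achievable by scheduling exactly those predecessors first.

8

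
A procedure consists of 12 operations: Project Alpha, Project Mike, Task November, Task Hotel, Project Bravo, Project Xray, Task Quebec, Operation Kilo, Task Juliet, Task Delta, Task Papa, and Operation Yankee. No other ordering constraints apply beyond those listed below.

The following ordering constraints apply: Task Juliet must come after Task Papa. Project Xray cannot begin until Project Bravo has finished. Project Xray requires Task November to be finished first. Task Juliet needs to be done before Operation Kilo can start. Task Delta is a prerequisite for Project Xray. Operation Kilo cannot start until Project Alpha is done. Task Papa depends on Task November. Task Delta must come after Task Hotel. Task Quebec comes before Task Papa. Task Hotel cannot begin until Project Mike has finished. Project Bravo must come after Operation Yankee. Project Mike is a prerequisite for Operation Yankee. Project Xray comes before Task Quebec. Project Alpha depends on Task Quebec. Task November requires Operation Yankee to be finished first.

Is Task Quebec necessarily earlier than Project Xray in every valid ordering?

No

In fact the dependencies run the other way: Project Xray → Task Quebec.
So Task Quebec never precedes Project Xray.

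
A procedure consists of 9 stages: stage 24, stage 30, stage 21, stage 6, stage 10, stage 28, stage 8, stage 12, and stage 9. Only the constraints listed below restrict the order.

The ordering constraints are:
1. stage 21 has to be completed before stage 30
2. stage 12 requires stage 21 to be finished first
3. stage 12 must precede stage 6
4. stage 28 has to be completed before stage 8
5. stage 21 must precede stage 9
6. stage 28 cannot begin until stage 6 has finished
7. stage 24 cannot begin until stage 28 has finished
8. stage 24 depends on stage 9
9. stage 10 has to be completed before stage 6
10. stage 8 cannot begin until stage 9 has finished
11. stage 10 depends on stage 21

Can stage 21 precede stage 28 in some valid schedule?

Yes

The constraints force stage 21 before stage 28, so yes — every valid ordering has stage 21 earlier.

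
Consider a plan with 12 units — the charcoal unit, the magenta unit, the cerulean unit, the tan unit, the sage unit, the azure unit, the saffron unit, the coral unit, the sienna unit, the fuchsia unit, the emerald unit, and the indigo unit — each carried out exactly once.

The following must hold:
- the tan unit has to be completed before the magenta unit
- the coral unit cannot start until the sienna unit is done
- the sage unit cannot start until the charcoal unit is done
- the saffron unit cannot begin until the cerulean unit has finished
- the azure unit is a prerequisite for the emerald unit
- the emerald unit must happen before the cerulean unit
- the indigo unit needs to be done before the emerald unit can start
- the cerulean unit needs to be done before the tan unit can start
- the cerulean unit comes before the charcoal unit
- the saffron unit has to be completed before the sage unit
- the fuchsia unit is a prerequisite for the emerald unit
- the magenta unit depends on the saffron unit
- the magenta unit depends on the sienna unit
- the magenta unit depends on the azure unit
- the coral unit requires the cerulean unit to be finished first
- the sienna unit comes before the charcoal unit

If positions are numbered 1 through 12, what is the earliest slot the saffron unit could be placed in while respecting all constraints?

6

The units that are forced before the saffron unit, directly or transitively, are the cerulean unit, the azure unit, the fuchsia unit, the emerald unit, the indigo unit. That's 5 units.
With 5 mandatory predecessors, the earliest the saffron unit can sit is position 5+1 = 6, and placing just those 5 first achieves it.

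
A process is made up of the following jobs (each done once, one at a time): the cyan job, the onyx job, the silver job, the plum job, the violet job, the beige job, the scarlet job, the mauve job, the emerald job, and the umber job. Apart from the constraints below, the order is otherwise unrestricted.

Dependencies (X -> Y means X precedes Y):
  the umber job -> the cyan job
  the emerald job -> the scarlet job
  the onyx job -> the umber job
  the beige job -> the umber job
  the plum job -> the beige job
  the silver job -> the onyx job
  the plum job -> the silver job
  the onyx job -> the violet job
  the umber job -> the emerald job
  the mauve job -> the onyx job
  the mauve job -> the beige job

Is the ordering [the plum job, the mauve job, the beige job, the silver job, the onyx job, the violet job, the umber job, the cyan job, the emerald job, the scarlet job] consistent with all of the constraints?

Yes

Every stated constraint is respected: the beige job sits at position 3, ahead of the umber job at position 7, and each of the other listed pairs likewise has the predecessor earlier in the sequence.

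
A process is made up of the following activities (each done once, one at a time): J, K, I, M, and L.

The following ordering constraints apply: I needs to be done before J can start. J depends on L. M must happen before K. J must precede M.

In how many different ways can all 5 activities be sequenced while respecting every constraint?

2

2 activities have no prerequisites (I, L), so any of them could come first.
Enumerating by repeatedly choosing an available activity (one whose prerequisites are all placed) gives 2 distinct complete orderings.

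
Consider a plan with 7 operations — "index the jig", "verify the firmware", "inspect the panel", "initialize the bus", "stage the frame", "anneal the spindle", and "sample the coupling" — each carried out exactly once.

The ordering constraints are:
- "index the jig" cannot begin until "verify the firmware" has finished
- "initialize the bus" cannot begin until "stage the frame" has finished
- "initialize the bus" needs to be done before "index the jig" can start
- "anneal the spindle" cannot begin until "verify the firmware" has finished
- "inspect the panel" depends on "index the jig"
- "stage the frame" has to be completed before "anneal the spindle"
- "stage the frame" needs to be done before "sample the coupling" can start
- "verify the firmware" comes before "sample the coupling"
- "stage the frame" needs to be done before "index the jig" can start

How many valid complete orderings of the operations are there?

The operations with no prerequisites are "verify the firmware", "stage the frame"; any of them can be placed first.
Counting all ways to extend the partial order to a total order gives 52.

52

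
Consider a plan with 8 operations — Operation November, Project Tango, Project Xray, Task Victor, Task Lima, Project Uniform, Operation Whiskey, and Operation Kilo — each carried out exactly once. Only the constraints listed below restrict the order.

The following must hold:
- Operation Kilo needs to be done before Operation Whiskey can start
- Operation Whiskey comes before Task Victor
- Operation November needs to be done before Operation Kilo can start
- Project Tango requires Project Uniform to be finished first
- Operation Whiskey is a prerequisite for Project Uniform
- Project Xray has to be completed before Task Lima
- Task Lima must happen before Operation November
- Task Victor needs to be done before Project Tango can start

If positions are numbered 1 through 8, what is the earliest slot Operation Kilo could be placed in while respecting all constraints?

4

Working backwards through the constraints from Operation Kilo, its full set of required predecessors is Operation November, Project Xray, Task Lima — 3 of them.
So at minimum 3 operations come before Operation Kilo, putting Operation Kilo no earlier than position 4. That position is achievable by scheduling exactly those predecessors first.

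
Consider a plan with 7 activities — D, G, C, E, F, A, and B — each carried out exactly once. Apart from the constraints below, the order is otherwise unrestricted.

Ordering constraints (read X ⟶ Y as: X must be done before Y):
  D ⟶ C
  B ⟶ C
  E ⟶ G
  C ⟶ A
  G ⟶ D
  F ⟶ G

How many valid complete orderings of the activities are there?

10

3 activities have no prerequisites (E, F, B), so any of them could come first.
Systematically extending each partial ordering one activity at a time and counting, there are 10 complete orderings.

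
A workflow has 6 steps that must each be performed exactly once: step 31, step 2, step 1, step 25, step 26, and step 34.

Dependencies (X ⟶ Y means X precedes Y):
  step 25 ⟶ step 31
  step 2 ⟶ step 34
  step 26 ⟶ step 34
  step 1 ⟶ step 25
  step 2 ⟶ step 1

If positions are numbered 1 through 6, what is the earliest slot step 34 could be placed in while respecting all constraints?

The steps that are forced before step 34, directly or transitively, are step 2, step 26. That's 2 steps.
So at minimum 2 steps come before step 34, putting step 34 no earlier than position 3. That position is achievable by scheduling exactly those predecessors first.

3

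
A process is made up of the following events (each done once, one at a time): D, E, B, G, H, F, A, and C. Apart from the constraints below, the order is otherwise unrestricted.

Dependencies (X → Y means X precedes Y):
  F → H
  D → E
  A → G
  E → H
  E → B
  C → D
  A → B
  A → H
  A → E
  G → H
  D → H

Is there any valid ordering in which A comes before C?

No chain of constraints runs from C to A, so C is not required to come first.
So a valid ordering placing A earlier than C exists.

Yes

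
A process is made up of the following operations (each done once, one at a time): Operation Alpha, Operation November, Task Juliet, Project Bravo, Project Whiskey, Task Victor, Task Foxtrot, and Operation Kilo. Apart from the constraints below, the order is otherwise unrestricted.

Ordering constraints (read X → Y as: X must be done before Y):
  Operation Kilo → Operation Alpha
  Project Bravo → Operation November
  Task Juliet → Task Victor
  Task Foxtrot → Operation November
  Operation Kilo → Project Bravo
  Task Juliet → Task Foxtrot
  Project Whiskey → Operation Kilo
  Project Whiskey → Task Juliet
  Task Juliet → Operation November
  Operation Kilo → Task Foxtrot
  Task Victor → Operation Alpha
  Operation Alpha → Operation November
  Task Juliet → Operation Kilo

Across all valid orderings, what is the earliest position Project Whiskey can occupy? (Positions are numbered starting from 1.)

1

Project Whiskey has no prerequisites at all, so it can go in position 1.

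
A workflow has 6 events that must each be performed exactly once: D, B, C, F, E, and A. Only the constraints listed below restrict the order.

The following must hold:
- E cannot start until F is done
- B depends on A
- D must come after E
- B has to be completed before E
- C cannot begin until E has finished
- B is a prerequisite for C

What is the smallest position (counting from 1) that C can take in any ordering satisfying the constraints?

5

The events that are forced before C, directly or transitively, are B, F, E, A. That's 4 events.
With 4 mandatory predecessors, the earliest C can sit is position 4+1 = 5, and placing just those 4 first achieves it.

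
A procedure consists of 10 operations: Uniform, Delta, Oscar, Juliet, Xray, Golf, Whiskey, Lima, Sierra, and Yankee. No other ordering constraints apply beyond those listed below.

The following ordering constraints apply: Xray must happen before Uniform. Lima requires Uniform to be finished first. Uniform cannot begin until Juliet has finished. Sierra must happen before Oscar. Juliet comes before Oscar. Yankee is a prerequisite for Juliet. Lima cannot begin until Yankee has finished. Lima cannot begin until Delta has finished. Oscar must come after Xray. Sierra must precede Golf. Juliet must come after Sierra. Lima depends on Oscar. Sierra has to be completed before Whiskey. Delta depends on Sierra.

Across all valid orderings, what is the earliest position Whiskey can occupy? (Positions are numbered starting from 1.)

Working backwards through the constraints from Whiskey, its only required predecessor is Sierra.
With 1 mandatory predecessor, the earliest Whiskey can sit is position 1+1 = 2, and placing just that one first achieves it.

2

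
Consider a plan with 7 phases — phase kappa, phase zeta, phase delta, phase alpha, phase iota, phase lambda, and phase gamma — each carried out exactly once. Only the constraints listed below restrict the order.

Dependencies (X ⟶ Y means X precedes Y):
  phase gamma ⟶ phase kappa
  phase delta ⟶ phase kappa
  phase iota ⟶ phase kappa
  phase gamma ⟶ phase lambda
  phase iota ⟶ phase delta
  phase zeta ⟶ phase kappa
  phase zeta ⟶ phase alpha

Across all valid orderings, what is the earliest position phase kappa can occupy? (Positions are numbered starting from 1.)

Working backwards through the constraints from phase kappa, its full set of required predecessors is phase zeta, phase delta, phase iota, phase gamma — 4 of them.
With 4 mandatory predecessors, the earliest phase kappa can sit is position 4+1 = 5, and placing just those 4 first achieves it.

5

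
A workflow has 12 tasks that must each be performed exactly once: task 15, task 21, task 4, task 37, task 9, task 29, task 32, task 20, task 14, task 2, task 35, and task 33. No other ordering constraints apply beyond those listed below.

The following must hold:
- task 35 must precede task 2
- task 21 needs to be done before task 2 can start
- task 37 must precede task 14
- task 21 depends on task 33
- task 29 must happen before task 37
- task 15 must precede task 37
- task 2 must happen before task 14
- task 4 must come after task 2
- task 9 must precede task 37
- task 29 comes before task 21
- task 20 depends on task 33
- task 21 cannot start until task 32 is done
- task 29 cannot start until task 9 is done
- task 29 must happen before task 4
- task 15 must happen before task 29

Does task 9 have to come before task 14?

Following the dependencies: task 9 → task 37 → task 14.
That forces task 9 before task 14 in every valid schedule.

Yes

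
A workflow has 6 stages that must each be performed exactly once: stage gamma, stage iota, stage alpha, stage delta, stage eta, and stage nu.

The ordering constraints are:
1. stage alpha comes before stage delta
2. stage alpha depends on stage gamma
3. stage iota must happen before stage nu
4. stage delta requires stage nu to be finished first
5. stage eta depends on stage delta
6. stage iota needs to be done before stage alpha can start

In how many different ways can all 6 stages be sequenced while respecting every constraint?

The stages with no prerequisites are stage gamma, stage iota; any of them can be placed first.
Counting all ways to extend the partial order to a total order gives 5.

5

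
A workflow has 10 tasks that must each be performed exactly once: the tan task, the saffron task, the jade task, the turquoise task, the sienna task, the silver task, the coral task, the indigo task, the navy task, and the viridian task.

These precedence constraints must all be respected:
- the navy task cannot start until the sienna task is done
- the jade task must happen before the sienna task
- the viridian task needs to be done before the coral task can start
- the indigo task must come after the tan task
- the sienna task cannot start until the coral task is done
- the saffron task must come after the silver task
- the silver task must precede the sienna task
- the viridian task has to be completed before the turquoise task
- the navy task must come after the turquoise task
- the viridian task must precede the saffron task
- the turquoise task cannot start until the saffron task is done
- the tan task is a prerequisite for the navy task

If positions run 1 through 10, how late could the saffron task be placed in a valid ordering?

Every task that must follow the saffron task has to come after it. Tracing all chains starting from the saffron task, those tasks are: the turquoise task, the navy task — 2 in total.
So at least 2 tasks follow the saffron task, putting the saffron task no later than position 8. That position is achievable by scheduling everything else first.

8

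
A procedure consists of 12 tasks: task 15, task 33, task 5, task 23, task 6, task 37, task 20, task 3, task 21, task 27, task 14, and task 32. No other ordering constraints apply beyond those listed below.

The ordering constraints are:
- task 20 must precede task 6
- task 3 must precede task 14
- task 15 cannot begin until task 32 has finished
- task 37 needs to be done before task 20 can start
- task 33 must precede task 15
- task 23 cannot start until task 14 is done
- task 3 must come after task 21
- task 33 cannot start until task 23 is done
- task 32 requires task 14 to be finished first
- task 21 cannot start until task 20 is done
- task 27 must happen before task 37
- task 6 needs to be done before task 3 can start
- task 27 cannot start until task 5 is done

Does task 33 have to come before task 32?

No chain of constraints connects task 33 to task 32 in either direction.
There exist valid orderings with task 32 before task 33, so task 33 is not required to come first.

No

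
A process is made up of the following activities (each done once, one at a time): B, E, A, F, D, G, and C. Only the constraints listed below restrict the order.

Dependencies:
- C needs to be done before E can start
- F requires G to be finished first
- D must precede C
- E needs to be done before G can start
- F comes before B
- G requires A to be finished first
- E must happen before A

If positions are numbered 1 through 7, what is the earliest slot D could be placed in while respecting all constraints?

1

No constraint forces any other activity before D, so it can be placed first.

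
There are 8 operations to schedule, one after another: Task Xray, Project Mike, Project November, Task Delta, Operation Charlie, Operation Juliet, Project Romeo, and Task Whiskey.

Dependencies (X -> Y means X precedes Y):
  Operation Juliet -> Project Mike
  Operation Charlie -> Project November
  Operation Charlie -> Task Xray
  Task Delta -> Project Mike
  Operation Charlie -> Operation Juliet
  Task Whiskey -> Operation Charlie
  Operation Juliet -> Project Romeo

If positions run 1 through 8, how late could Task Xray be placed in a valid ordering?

Task Xray has no required successors, so nothing stops it from going last (position 8).

8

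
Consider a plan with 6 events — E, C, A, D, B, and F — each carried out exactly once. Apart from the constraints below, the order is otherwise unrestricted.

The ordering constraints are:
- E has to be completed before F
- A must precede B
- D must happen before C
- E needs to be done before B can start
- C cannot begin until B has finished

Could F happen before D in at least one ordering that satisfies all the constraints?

The constraints leave F and D unordered relative to each other; nothing requires D earlier.
So a valid ordering placing F earlier than D exists.

Yes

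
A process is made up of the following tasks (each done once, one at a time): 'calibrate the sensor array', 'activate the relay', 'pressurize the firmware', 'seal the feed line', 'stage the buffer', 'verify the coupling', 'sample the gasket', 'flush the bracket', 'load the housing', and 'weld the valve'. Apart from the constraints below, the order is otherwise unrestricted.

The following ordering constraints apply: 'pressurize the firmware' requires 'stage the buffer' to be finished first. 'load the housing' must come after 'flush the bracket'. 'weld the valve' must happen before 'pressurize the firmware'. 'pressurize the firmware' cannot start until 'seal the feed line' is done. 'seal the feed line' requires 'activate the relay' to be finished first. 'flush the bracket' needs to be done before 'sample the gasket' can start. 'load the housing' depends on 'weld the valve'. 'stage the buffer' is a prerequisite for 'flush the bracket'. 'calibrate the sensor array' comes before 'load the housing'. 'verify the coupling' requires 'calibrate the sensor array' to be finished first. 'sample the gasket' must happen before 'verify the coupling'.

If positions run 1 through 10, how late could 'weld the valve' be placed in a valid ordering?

Every task that must follow 'weld the valve' has to come after it. Tracing all chains starting from 'weld the valve', those tasks are: 'pressurize the firmware', 'load the housing' — 2 in total.
With 2 mandatory successors out of 10 tasks total, the latest slot for 'weld the valve' is 10−2 = 8, and it's reachable by doing all non-successors before 'weld the valve'.

8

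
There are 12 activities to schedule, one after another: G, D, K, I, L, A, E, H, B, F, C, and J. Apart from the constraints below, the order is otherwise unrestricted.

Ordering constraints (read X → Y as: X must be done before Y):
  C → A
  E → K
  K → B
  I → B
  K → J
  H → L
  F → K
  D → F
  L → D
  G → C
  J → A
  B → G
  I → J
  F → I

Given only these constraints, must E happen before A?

Yes

Chaining the stated constraints: E → K → J → A.
That forces E before A in every valid schedule.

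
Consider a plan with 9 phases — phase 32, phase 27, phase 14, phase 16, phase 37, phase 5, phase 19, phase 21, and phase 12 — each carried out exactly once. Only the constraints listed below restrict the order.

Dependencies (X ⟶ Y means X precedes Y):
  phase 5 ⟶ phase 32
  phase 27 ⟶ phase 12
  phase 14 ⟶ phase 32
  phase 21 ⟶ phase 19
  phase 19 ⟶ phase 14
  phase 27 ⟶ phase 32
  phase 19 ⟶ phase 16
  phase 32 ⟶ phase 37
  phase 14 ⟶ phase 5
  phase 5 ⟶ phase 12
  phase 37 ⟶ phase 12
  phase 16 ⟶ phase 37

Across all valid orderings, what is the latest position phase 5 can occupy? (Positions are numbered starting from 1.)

6

Following every chain forward from phase 5, the phases that must come later are phase 32, phase 37, phase 12 — 3 of them.
With 3 mandatory successors out of 9 phases total, the latest slot for phase 5 is 9−3 = 6, and it's reachable by doing all non-successors before phase 5.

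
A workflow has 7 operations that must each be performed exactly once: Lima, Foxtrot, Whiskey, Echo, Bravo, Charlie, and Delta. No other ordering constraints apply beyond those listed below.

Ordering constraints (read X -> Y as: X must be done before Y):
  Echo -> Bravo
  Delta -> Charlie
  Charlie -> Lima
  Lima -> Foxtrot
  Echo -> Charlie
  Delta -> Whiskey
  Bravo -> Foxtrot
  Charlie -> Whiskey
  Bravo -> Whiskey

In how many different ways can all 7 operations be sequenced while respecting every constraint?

The operations with no prerequisites are Echo, Delta; any of them can be placed first.
Counting all ways to extend the partial order to a total order gives 19.

19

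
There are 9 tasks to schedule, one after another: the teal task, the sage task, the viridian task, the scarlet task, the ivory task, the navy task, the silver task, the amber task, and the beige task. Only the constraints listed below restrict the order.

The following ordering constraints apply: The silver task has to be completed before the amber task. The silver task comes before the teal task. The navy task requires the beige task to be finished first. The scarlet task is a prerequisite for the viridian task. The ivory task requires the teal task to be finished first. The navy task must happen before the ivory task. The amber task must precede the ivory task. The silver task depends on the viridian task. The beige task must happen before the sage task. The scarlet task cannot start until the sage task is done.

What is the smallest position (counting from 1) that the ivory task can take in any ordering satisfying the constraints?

The tasks that are forced before the ivory task, directly or transitively, are the teal task, the sage task, the viridian task, the scarlet task, the navy task, the silver task, the amber task, the beige task. That's 8 tasks.
With 8 mandatory predecessors, the earliest the ivory task can sit is position 8+1 = 9, and placing just those 8 first achieves it.

9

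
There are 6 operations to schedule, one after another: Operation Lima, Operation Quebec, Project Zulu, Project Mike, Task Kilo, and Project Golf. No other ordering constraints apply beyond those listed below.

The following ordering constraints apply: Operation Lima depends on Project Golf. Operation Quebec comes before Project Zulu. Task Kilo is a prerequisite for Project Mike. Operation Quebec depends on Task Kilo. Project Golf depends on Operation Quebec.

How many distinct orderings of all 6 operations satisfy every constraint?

15

Only Task Kilo has no prerequisites, so it must go first.
Counting all ways to extend the partial order to a total order gives 15.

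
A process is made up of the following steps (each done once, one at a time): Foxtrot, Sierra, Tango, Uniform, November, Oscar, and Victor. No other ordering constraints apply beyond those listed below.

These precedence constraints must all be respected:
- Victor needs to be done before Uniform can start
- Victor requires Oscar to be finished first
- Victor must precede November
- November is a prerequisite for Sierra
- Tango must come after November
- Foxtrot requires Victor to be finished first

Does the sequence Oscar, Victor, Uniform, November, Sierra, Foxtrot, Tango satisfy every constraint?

Yes

Going through the constraints one by one, each required predecessor appears earlier in the sequence than its dependent — e.g. Victor (position 2) is before Foxtrot (position 6), as required.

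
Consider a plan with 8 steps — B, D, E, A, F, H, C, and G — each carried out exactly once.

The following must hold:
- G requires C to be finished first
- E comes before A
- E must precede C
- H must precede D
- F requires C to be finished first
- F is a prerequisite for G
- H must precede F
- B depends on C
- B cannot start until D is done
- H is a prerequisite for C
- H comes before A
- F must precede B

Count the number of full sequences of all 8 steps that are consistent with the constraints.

2 steps have no prerequisites (E, H), so any of them could come first.
Enumerating by repeatedly choosing an available step (one whose prerequisites are all placed) gives 94 distinct complete orderings.

94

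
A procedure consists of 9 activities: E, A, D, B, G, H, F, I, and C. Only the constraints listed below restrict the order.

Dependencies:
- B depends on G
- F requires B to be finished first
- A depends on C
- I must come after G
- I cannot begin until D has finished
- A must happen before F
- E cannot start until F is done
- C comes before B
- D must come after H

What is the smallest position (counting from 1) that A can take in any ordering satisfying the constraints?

The only activity forced before A (directly or transitively) is C.
So at minimum 1 activity comes before A, putting A no earlier than position 2. That position is achievable by scheduling exactly that predecessor first.

2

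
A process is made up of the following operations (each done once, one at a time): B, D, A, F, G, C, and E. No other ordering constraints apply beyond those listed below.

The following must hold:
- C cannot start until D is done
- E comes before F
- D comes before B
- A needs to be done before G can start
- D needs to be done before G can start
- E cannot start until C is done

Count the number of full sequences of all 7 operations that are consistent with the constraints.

2 operations have no prerequisites (D, A), so any of them could come first.
Systematically extending each partial ordering one operation at a time and counting, there are 80 complete orderings.

80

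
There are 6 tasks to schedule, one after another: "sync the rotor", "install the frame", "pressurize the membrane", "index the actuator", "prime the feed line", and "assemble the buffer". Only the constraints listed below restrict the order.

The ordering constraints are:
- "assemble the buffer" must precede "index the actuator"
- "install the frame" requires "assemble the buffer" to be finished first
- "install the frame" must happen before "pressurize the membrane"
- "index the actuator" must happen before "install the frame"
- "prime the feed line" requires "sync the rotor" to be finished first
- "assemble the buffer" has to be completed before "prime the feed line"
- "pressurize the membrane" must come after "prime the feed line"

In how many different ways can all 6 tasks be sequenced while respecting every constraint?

9

2 tasks have no prerequisites ("sync the rotor", "assemble the buffer"), so any of them could come first.
Counting all ways to extend the partial order to a total order gives 9.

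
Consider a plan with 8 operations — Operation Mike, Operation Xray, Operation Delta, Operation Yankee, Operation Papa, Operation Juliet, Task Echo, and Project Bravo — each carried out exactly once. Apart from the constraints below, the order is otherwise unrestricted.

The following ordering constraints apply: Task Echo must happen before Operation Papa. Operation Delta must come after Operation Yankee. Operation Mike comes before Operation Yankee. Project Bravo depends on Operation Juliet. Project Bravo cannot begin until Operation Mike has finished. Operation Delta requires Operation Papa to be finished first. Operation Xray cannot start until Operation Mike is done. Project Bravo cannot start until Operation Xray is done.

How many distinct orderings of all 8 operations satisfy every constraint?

The operations with no prerequisites are Operation Mike, Operation Juliet, Task Echo; any of them can be placed first.
Systematically extending each partial ordering one operation at a time and counting, there are 413 complete orderings.

413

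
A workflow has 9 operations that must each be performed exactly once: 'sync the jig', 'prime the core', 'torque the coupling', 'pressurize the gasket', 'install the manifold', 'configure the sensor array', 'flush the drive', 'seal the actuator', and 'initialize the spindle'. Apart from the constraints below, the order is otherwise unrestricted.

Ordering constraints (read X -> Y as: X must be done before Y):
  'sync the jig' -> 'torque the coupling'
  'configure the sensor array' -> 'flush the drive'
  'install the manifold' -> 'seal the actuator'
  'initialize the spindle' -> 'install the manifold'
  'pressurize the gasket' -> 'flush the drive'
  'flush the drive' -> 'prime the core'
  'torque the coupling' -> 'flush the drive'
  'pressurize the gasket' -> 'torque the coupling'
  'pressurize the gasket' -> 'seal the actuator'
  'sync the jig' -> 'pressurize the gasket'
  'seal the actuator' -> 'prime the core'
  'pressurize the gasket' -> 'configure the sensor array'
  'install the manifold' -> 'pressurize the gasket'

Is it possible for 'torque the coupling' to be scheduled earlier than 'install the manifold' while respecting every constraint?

No

The constraints give a chain 'install the manifold' → 'pressurize the gasket' → 'torque the coupling', which forces 'install the manifold' before 'torque the coupling'.
So no valid ordering can have 'torque the coupling' before 'install the manifold'.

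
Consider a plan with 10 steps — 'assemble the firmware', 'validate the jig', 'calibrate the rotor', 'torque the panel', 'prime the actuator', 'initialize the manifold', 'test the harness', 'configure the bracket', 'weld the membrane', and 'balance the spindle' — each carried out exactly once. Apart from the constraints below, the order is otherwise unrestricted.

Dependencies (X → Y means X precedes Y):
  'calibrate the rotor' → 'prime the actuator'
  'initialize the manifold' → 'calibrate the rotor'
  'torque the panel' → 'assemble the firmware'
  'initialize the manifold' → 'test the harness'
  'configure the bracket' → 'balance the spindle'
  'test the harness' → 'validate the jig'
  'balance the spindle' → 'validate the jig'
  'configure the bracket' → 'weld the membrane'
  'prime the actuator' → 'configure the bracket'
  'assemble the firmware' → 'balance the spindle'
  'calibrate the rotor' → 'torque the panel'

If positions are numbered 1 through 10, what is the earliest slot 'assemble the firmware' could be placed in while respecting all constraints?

4

Working backwards through the constraints from 'assemble the firmware', its full set of required predecessors is 'calibrate the rotor', 'torque the panel', 'initialize the manifold' — 3 of them.
With 3 mandatory predecessors, the earliest 'assemble the firmware' can sit is position 3+1 = 4, and placing just those 3 first achieves it.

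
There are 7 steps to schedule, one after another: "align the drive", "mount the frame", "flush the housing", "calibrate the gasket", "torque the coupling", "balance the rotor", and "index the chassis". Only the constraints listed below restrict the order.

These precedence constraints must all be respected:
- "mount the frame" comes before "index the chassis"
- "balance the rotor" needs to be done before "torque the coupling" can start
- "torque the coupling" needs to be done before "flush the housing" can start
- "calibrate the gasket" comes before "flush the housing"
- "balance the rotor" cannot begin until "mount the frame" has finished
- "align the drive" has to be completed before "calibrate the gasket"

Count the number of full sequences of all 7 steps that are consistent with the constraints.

The steps with no prerequisites are "align the drive", "mount the frame"; any of them can be placed first.
Systematically extending each partial ordering one step at a time and counting, there are 55 complete orderings.

55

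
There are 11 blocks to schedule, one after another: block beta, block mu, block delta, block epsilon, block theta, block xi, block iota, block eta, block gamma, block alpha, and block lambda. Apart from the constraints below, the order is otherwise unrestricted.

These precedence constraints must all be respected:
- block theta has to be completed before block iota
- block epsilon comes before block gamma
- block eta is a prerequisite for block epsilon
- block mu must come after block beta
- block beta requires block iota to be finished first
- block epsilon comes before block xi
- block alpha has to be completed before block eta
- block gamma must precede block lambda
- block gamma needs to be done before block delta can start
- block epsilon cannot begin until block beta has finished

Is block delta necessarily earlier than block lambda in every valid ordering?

Block delta and block lambda are not related by any chain of constraints.
There exist valid orderings with block lambda before block delta, so block delta is not required to come first.

No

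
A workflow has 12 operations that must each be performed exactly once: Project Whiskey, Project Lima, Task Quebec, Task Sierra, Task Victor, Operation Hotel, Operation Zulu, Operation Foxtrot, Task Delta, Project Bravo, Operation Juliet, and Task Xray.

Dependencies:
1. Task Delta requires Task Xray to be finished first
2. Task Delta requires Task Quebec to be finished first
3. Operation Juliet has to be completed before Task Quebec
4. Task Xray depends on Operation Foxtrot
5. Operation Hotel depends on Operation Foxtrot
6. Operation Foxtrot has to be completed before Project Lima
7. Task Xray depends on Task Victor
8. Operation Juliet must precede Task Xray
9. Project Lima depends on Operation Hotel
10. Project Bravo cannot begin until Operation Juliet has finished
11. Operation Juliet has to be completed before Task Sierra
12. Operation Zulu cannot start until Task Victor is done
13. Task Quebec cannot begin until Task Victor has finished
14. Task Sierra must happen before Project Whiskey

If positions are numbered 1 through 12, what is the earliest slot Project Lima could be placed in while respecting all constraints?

3

Working backwards through the constraints from Project Lima, its full set of required predecessors is Operation Hotel, Operation Foxtrot — 2 of them.
With 2 mandatory predecessors, the earliest Project Lima can sit is position 2+1 = 3, and placing just those 2 first achieves it.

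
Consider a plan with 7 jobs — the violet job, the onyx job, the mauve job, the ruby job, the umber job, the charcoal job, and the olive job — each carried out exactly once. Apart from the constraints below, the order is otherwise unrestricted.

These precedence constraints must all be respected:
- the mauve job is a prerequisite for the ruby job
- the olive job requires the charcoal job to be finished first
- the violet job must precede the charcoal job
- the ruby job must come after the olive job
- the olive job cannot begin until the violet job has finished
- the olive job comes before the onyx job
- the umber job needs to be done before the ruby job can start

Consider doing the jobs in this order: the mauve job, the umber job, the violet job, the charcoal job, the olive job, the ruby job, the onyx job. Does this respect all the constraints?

Yes

Every stated constraint is respected: the mauve job sits at position 1, ahead of the ruby job at position 6, and each of the other listed pairs likewise has the predecessor earlier in the sequence.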